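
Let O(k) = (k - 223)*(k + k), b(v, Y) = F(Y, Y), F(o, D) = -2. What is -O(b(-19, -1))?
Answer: -900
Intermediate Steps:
b(v, Y) = -2
O(k) = 2*k*(-223 + k) (O(k) = (-223 + k)*(2*k) = 2*k*(-223 + k))
-O(b(-19, -1)) = -2*(-2)*(-223 - 2) = -2*(-2)*(-225) = -1*900 = -900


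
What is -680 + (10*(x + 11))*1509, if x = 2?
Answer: 195490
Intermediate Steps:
-680 + (10*(x + 11))*1509 = -680 + (10*(2 + 11))*1509 = -680 + (10*13)*1509 = -680 + 130*1509 = -680 + 196170 = 195490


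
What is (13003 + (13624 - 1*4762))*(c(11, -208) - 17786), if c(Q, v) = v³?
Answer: -197150101770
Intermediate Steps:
(13003 + (13624 - 1*4762))*(c(11, -208) - 17786) = (13003 + (13624 - 1*4762))*((-208)³ - 17786) = (13003 + (13624 - 4762))*(-8998912 - 17786) = (13003 + 8862)*(-9016698) = 21865*(-9016698) = -197150101770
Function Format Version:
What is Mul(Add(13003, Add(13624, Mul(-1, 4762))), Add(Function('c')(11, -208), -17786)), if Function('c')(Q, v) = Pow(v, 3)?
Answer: -197150101770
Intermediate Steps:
Mul(Add(13003, Add(13624, Mul(-1, 4762))), Add(Function('c')(11, -208), -17786)) = Mul(Add(13003, Add(13624, Mul(-1, 4762))), Add(Pow(-208, 3), -17786)) = Mul(Add(13003, Add(13624, -4762)), Add(-8998912, -17786)) = Mul(Add(13003, 8862), -9016698) = Mul(21865, -9016698) = -197150101770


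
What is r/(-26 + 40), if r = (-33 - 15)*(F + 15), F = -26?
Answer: 264/7 ≈ 37.714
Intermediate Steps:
r = 528 (r = (-33 - 15)*(-26 + 15) = -48*(-11) = 528)
r/(-26 + 40) = 528/(-26 + 40) = 528/14 = (1/14)*528 = 264/7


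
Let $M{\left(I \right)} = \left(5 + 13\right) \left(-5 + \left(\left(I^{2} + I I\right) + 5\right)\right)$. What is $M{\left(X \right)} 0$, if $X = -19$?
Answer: $0$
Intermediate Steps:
$M{\left(I \right)} = 36 I^{2}$ ($M{\left(I \right)} = 18 \left(-5 + \left(\left(I^{2} + I^{2}\right) + 5\right)\right) = 18 \left(-5 + \left(2 I^{2} + 5\right)\right) = 18 \left(-5 + \left(5 + 2 I^{2}\right)\right) = 18 \cdot 2 I^{2} = 36 I^{2}$)
$M{\left(X \right)} 0 = 36 \left(-19\right)^{2} \cdot 0 = 36 \cdot 361 \cdot 0 = 12996 \cdot 0 = 0$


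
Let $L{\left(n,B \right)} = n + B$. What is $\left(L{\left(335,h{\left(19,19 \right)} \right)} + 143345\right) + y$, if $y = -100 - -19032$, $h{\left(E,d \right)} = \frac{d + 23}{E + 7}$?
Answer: $\frac{2113977}{13} \approx 1.6261 \cdot 10^{5}$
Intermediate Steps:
$h{\left(E,d \right)} = \frac{23 + d}{7 + E}$
$L{\left(n,B \right)} = B + n$
$y = 18932$ ($y = -100 + 19032 = 18932$)
$\left(L{\left(335,h{\left(19,19 \right)} \right)} + 143345\right) + y = \left(\left(\frac{23 + 19}{7 + 19} + 335\right) + 143345\right) + 18932 = \left(\left(\frac{1}{26} \cdot 42 + 335\right) + 143345\right) + 18932 = \left(\left(\frac{21}{13} + 335\right) + 143345\right) + 18932 = \left(\frac{4376}{13} + 143345\right) + 18932 = \frac{1867861}{13} + 18932 = \frac{2113977}{13}$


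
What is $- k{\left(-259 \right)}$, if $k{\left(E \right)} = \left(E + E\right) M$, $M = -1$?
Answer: $-518$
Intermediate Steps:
$k{\left(E \right)} = - 2 E$ ($k{\left(E \right)} = \left(E + E\right) \left(-1\right) = 2 E \left(-1\right) = - 2 E$)
$- k{\left(-259 \right)} = - \left(-2\right) \left(-259\right) = \left(-1\right) 518 = -518$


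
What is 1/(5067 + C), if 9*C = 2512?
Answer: 9/48115 ≈ 0.00018705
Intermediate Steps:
C = 2512/9 (C = (1/9)*2512 = 2512/9 ≈ 279.11)
1/(5067 + C) = 1/(5067 + 2512/9) = 1/(48115/9) = 9/48115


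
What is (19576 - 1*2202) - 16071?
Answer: 1303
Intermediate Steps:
(19576 - 1*2202) - 16071 = (19576 - 2202) - 16071 = 17374 - 16071 = 1303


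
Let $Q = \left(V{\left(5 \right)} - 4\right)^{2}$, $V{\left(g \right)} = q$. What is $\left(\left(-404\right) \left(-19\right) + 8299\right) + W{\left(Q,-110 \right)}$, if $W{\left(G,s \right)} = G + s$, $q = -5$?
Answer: $15946$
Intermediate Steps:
$V{\left(g \right)} = -5$
$Q = 81$ ($Q = \left(-5 - 4\right)^{2} = \left(-9\right)^{2} = 81$)
$\left(\left(-404\right) \left(-19\right) + 8299\right) + W{\left(Q,-110 \right)} = \left(\left(-404\right) \left(-19\right) + 8299\right) + \left(81 - 110\right) = \left(7676 + 8299\right) - 29 = 15975 - 29 = 15946$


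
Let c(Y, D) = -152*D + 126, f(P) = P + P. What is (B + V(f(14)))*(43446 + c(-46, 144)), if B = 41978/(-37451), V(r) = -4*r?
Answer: -91864049160/37451 ≈ -2.4529e+6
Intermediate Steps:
f(P) = 2*P
B = -41978/37451 (B = 41978*(-1/37451) = -41978/37451 ≈ -1.1209)
c(Y, D) = 126 - 152*D
(B + V(f(14)))*(43446 + c(-46, 144)) = (-41978/37451 - 8*14)*(43446 + (126 - 152*144)) = (-41978/37451 - 4*28)*(43446 + (126 - 21888)) = (-41978/37451 - 112)*(43446 - 21762) = -4236490/37451*21684 = -91864049160/37451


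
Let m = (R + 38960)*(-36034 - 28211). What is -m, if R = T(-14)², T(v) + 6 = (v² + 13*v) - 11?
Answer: 2503563405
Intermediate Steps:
T(v) = -17 + v² + 13*v (T(v) = -6 + ((v² + 13*v) - 11) = -6 + (-11 + v² + 13*v) = -17 + v² + 13*v)
R = 9 (R = (-17 + (-14)² + 13*(-14))² = (-17 + 196 - 182)² = (-3)² = 9)
m = -2503563405 (m = (9 + 38960)*(-36034 - 28211) = 38969*(-64245) = -2503563405)
-m = -1*(-2503563405) = 2503563405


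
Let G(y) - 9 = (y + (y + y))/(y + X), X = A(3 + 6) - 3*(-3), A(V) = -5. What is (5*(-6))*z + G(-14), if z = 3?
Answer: -384/5 ≈ -76.800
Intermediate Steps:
X = 4 (X = -5 - 3*(-3) = -5 + 9 = 4)
G(y) = 9 + 3*y/(4 + y) (G(y) = 9 + (y + (y + y))/(y + 4) = 9 + (y + 2*y)/(4 + y) = 9 + (3*y)/(4 + y) = 9 + 3*y/(4 + y))
(5*(-6))*z + G(-14) = (5*(-6))*3 + 12*(3 - 14)/(4 - 14) = -30*3 + 12*(-11)/(-10) = -90 + 12*(-⅒)*(-11) = -90 + 66/5 = -384/5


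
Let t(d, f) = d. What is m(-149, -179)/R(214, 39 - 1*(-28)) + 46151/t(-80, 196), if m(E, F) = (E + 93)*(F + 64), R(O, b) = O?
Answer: -4680557/8560 ≈ -546.79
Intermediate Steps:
m(E, F) = (64 + F)*(93 + E) (m(E, F) = (93 + E)*(64 + F) = (64 + F)*(93 + E))
m(-149, -179)/R(214, 39 - 1*(-28)) + 46151/t(-80, 196) = (5952 + 64*(-149) + 93*(-179) - 149*(-179))/214 + 46151/(-80) = (5952 - 9536 - 16647 + 26671)*(1/214) + 46151*(-1/80) = 6440*(1/214) - 46151/80 = 3220/107 - 46151/80 = -4680557/8560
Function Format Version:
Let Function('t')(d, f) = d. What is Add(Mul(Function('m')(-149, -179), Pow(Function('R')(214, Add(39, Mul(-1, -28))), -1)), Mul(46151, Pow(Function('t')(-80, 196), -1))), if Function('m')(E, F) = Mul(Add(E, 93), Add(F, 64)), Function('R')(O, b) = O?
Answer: Rational(-4680557, 8560) ≈ -546.79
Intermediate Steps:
Function('m')(E, F) = Mul(Add(64, F), Add(93, E)) (Function('m')(E, F) = Mul(Add(93, E), Add(64, F)) = Mul(Add(64, F), Add(93, E)))
Add(Mul(Function('m')(-149, -179), Pow(Function('R')(214, Add(39, Mul(-1, -28))), -1)), Mul(46151, Pow(Function('t')(-80, 196), -1))) = Add(Mul(Add(5952, Mul(64, -149), Mul(93, -179), Mul(-149, -179)), Pow(214, -1)), Mul(46151, Pow(-80, -1))) = Add(Mul(Add(5952, -9536, -16647, 26671), Rational(1, 214)), Mul(46151, Rational(-1, 80))) = Add(Mul(6440, Rational(1, 214)), Rational(-46151, 80)) = Add(Rational(3220, 107), Rational(-46151, 80)) = Rational(-4680557, 8560)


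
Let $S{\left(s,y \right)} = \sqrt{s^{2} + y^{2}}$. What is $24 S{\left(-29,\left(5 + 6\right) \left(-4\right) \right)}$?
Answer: $24 \sqrt{2777} \approx 1264.7$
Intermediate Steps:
$24 S{\left(-29,\left(5 + 6\right) \left(-4\right) \right)} = 24 \sqrt{\left(-29\right)^{2} + \left(\left(5 + 6\right) \left(-4\right)\right)^{2}} = 24 \sqrt{841 + \left(11 \left(-4\right)\right)^{2}} = 24 \sqrt{841 + \left(-44\right)^{2}} = 24 \sqrt{841 + 1936} = 24 \sqrt{2777}$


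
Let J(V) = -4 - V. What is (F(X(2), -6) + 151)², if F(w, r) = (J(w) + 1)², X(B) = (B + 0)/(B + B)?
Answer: 426409/16 ≈ 26651.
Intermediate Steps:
X(B) = ½ (X(B) = B/((2*B)) = B*(1/(2*B)) = ½)
F(w, r) = (-3 - w)² (F(w, r) = ((-4 - w) + 1)² = (-3 - w)²)
(F(X(2), -6) + 151)² = ((3 + ½)² + 151)² = ((7/2)² + 151)² = (49/4 + 151)² = (653/4)² = 426409/16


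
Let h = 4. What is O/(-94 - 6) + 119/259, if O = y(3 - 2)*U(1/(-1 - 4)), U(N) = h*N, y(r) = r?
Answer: 2162/4625 ≈ 0.46746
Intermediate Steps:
U(N) = 4*N
O = -⅘ (O = (3 - 2)*(4/(-1 - 4)) = 1*(4/(-5)) = 1*(4*(-⅕)) = 1*(-⅘) = -⅘ ≈ -0.80000)
O/(-94 - 6) + 119/259 = -4/(5*(-94 - 6)) + 119/259 = -⅘/(-100) + 119*(1/259) = -⅘*(-1/100) + 17/37 = 1/125 + 17/37 = 2162/4625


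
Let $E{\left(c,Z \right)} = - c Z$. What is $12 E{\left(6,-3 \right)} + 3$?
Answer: $219$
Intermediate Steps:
$E{\left(c,Z \right)} = - Z c$
$12 E{\left(6,-3 \right)} + 3 = 12 \left(\left(-1\right) \left(-3\right) 6\right) + 3 = 12 \cdot 18 + 3 = 216 + 3 = 219$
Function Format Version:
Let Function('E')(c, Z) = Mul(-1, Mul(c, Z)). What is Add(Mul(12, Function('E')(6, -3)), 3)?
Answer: 219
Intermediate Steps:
Function('E')(c, Z) = Mul(-1, Z, c) (Function('E')(c, Z) = Mul(-1, Mul(Z, c)) = Mul(-1, Z, c))
Add(Mul(12, Function('E')(6, -3)), 3) = Add(Mul(12, Mul(-1, -3, 6)), 3) = Add(Mul(12, 18), 3) = Add(216, 3) = 219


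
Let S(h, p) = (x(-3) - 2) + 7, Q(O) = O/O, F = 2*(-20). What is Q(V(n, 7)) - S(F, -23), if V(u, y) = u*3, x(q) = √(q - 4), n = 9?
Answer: -4 - I*√7 ≈ -4.0 - 2.6458*I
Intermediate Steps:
F = -40
x(q) = √(-4 + q)
V(u, y) = 3*u
Q(O) = 1
S(h, p) = 5 + I*√7 (S(h, p) = (√(-4 - 3) - 2) + 7 = (√(-7) - 2) + 7 = (I*√7 - 2) + 7 = (-2 + I*√7) + 7 = 5 + I*√7)
Q(V(n, 7)) - S(F, -23) = 1 - (5 + I*√7) = 1 + (-5 - I*√7) = -4 - I*√7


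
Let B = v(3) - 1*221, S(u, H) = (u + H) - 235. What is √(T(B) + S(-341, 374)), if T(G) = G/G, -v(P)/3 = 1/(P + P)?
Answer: I*√201 ≈ 14.177*I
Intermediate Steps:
v(P) = -3/(2*P) (v(P) = -3/(P + P) = -3*1/(2*P) = -3/(2*P))
S(u, H) = -235 + H + u (S(u, H) = (H + u) - 235 = -235 + H + u)
B = -443/2 (B = -3/2/3 - 1*221 = -3/2*⅓ - 221 = -½ - 221 = -443/2 ≈ -221.50)
T(G) = 1
√(T(B) + S(-341, 374)) = √(1 + (-235 + 374 - 341)) = √(1 - 202) = √(-201) = I*√201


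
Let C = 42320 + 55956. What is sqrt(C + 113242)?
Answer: 3*sqrt(23502) ≈ 459.91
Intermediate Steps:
C = 98276
sqrt(C + 113242) = sqrt(98276 + 113242) = sqrt(211518) = 3*sqrt(23502)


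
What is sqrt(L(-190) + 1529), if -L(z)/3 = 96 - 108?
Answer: sqrt(1565) ≈ 39.560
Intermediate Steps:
L(z) = 36 (L(z) = -3*(96 - 108) = -3*(-12) = 36)
sqrt(L(-190) + 1529) = sqrt(36 + 1529) = sqrt(1565)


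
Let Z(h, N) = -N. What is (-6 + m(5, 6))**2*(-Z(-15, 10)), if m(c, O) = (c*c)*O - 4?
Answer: 196000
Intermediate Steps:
m(c, O) = -4 + O*c**2 (m(c, O) = c**2*O - 4 = O*c**2 - 4 = -4 + O*c**2)
(-6 + m(5, 6))**2*(-Z(-15, 10)) = (-6 + (-4 + 6*5**2))**2*(-(-1)*10) = (-6 + (-4 + 6*25))**2*(-1*(-10)) = (-6 + (-4 + 150))**2*10 = (-6 + 146)**2*10 = 140**2*10 = 19600*10 = 196000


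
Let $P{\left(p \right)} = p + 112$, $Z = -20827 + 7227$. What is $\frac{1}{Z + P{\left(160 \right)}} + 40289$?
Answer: $\frac{536971791}{13328} \approx 40289.0$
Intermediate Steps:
$Z = -13600$
$P{\left(p \right)} = 112 + p$
$\frac{1}{Z + P{\left(160 \right)}} + 40289 = \frac{1}{-13600 + \left(112 + 160\right)} + 40289 = \frac{1}{-13600 + 272} + 40289 = \frac{1}{-13328} + 40289 = - \frac{1}{13328} + 40289 = \frac{536971791}{13328}$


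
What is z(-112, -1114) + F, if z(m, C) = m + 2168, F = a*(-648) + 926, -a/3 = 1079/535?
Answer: 3692946/535 ≈ 6902.7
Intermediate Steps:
a = -3237/535 ≈ -6.0505
F = 2592986/535 (F = -3237/535*(-648) + 926 = 2097576/535 + 926 = 2592986/535 ≈ 4846.7)
z(m, C) = 2168 + m
z(-112, -1114) + F = (2168 - 112) + 2592986/535 = 2056 + 2592986/535 = 3692946/535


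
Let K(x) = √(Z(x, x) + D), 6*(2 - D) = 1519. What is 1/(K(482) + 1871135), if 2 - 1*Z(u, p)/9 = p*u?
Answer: 2245362/4201377935249 - I*√75281370/21006889676245 ≈ 5.3443e-7 - 4.1303e-10*I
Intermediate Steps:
Z(u, p) = 18 - 9*p*u
D = -1507/6 (D = 2 - ⅙*1519 = 2 - 1519/6 = -1507/6 ≈ -251.17)
K(x) = √(-1399/6 - 9*x²) (K(x) = √((18 - 9*x*x) - 1507/6) = √((18 - 9*x²) - 1507/6) = √(-1399/6 - 9*x²))
1/(K(482) + 1871135) = 1/(√(-8394 - 324*482²)/6 + 1871135) = 1/(√(-8394 - 324*232324)/6 + 1871135) = 1/(√(-8394 - 75272976)/6 + 1871135) = 1/(√(-75281370)/6 + 1871135) = 1/((I*√75281370)/6 + 1871135) = 1/(I*√75281370/6 + 1871135) = 1/(1871135 + I*√75281370/6)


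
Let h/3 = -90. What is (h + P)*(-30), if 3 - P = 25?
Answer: 8760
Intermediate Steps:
P = -22 (P = 3 - 1*25 = 3 - 25 = -22)
h = -270 (h = 3*(-90) = -270)
(h + P)*(-30) = (-270 - 22)*(-30) = -292*(-30) = 8760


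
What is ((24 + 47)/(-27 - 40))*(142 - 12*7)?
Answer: -4118/67 ≈ -61.463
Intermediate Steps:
((24 + 47)/(-27 - 40))*(142 - 12*7) = (71/(-67))*(142 - 84) = (71*(-1/67))*58 = -71/67*58 = -4118/67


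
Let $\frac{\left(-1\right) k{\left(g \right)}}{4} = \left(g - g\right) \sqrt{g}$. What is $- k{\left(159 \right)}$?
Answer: $0$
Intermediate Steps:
$k{\left(g \right)} = 0$ ($k{\left(g \right)} = - 4 \left(g - g\right) \sqrt{g} = - 4 \cdot 0 \sqrt{g} = \left(-4\right) 0 = 0$)
$- k{\left(159 \right)} = \left(-1\right) 0 = 0$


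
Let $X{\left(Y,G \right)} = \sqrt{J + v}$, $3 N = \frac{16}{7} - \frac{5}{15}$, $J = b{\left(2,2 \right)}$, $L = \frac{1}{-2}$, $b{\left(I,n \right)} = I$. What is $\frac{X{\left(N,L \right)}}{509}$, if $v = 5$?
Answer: $\frac{\sqrt{7}}{509} \approx 0.0051979$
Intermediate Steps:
$L = - \frac{1}{2} \approx -0.5$
$J = 2$
$N = \frac{41}{63}$ ($N = \frac{\frac{16}{7} - \frac{5}{15}}{3} = \frac{16 \cdot \frac{1}{7} - \frac{1}{3}}{3} = \frac{\frac{16}{7} - \frac{1}{3}}{3} = \frac{1}{3} \cdot \frac{41}{21} = \frac{41}{63} \approx 0.65079$)
$X{\left(Y,G \right)} = \sqrt{7}$ ($X{\left(Y,G \right)} = \sqrt{2 + 5} = \sqrt{7}$)
$\frac{X{\left(N,L \right)}}{509} = \frac{\sqrt{7}}{509}$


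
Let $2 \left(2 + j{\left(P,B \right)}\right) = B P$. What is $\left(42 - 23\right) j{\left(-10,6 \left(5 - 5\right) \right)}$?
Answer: $-38$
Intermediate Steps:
$j{\left(P,B \right)} = -2 + \frac{B P}{2}$
$\left(42 - 23\right) j{\left(-10,6 \left(5 - 5\right) \right)} = \left(42 - 23\right) \left(-2 + \frac{1}{2} \cdot 6 \left(5 - 5\right) \left(-10\right)\right) = 19 \left(-2 + \frac{1}{2} \cdot 6 \cdot 0 \left(-10\right)\right) = 19 \left(-2 + \frac{1}{2} \cdot 0 \left(-10\right)\right) = 19 \left(-2 + 0\right) = 19 \left(-2\right) = -38$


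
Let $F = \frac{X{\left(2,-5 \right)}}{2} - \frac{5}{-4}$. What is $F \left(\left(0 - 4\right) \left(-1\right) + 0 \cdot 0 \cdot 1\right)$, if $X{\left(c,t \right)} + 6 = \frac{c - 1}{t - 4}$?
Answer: $- \frac{65}{9} \approx -7.2222$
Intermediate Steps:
$X{\left(c,t \right)} = -6 + \frac{-1 + c}{-4 + t}$ ($X{\left(c,t \right)} = -6 + \frac{c - 1}{t - 4} = -6 + \frac{-1 + c}{-4 + t}$)
$F = - \frac{65}{36}$ ($F = \frac{\frac{1}{-4 - 5} \left(23 + 2 - -30\right)}{2} - \frac{5}{-4} = \frac{23 + 2 + 30}{-9} \cdot \frac{1}{2} - - \frac{5}{4} = \left(- \frac{1}{9}\right) 55 \cdot \frac{1}{2} + \frac{5}{4} = \left(- \frac{55}{9}\right) \frac{1}{2} + \frac{5}{4} = - \frac{55}{18} + \frac{5}{4} = - \frac{65}{36} \approx -1.8056$)
$F \left(\left(0 - 4\right) \left(-1\right) + 0 \cdot 0 \cdot 1\right) = - \frac{65 \left(\left(0 - 4\right) \left(-1\right) + 0 \cdot 0 \cdot 1\right)}{36} = - \frac{65 \left(\left(0 - 4\right) \left(-1\right) + 0 \cdot 1\right)}{36} = - \frac{65 \left(\left(-4\right) \left(-1\right) + 0\right)}{36} = - \frac{65 \left(4 + 0\right)}{36} = \left(- \frac{65}{36}\right) 4 = - \frac{65}{9}$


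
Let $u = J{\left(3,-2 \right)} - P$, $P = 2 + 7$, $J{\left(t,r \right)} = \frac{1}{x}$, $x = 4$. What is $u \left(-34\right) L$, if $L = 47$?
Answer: $\frac{27965}{2} \approx 13983.0$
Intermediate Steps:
$J{\left(t,r \right)} = \frac{1}{4}$
$P = 9$
$u = - \frac{35}{4}$ ($u = \frac{1}{4} - 9 = - \frac{35}{4} \approx -8.75$)
$u \left(-34\right) L = \left(- \frac{35}{4}\right) \left(-34\right) 47 = \frac{595}{2} \cdot 47 = \frac{27965}{2}$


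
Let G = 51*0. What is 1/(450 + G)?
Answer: 1/450 ≈ 0.0022222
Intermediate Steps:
G = 0
1/(450 + G) = 1/(450 + 0) = 1/450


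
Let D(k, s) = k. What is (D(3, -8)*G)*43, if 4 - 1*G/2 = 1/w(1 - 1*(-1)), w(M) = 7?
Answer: 6966/7 ≈ 995.14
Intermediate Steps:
G = 54/7 (G = 8 - 2/7 = 54/7 ≈ 7.7143)
(D(3, -8)*G)*43 = (3*(54/7))*43 = (162/7)*43 = 6966/7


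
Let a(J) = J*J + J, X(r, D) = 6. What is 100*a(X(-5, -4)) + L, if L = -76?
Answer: 4124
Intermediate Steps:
a(J) = J + J² (a(J) = J² + J = J + J²)
100*a(X(-5, -4)) + L = 100*(6*(1 + 6)) - 76 = 100*(6*7) - 76 = 100*42 - 76 = 4200 - 76 = 4124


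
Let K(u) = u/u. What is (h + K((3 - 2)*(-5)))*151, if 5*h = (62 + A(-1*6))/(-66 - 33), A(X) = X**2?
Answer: 59947/495 ≈ 121.11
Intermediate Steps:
K(u) = 1
h = -98/495 (h = ((62 + (-1*6)**2)/(-66 - 33))/5 = ((62 + (-6)**2)/(-99))/5 = ((62 + 36)*(-1/99))/5 = (98*(-1/99))/5 = (1/5)*(-98/99) = -98/495 ≈ -0.19798)
(h + K((3 - 2)*(-5)))*151 = (-98/495 + 1)*151 = (397/495)*151 = 59947/495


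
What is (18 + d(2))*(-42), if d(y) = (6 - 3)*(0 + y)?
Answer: -1008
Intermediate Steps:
d(y) = 3*y
(18 + d(2))*(-42) = (18 + 3*2)*(-42) = (18 + 6)*(-42) = 24*(-42) = -1008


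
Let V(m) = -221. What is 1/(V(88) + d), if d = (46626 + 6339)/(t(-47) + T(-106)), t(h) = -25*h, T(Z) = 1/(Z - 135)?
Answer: -283174/49816889 ≈ -0.0056843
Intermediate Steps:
T(Z) = 1/(-135 + Z)
d = 12764565/283174 (d = (46626 + 6339)/(-25*(-47) + 1/(-135 - 106)) = 52965/(1175 + 1/(-241)) = 52965/(1175 - 1/241) = 52965/(283174/241) = 52965*(241/283174) = 12764565/283174 ≈ 45.077)
1/(V(88) + d) = 1/(-221 + 12764565/283174) = 1/(-49816889/283174) = -283174/49816889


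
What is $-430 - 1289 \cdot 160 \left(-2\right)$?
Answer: $412050$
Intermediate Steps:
$-430 - 1289 \cdot 160 \left(-2\right) = -430 - -412480 = -430 + 412480 = 412050$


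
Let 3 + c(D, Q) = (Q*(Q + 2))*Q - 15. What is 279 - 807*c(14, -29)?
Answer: 18339354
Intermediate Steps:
c(D, Q) = -18 + Q**2*(2 + Q) (c(D, Q) = -3 + ((Q*(Q + 2))*Q - 15) = -3 + ((Q*(2 + Q))*Q - 15) = -3 + (Q**2*(2 + Q) - 15) = -3 + (-15 + Q**2*(2 + Q)) = -18 + Q**2*(2 + Q))
279 - 807*c(14, -29) = 279 - 807*(-18 + (-29)**3 + 2*(-29)**2) = 279 - 807*(-18 - 24389 + 2*841) = 279 - 807*(-18 - 24389 + 1682) = 279 - 807*(-22725) = 279 + 18339075 = 18339354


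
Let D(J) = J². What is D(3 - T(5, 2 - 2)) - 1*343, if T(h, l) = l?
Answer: -334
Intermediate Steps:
D(3 - T(5, 2 - 2)) - 1*343 = (3 - (2 - 2))² - 1*343 = (3 - 1*0)² - 343 = (3 + 0)² - 343 = 3² - 343 = 9 - 343 = -334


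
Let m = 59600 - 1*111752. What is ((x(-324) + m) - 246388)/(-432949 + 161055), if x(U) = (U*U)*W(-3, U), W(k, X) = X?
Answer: 17155382/135947 ≈ 126.19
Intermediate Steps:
m = -52152 (m = 59600 - 111752 = -52152)
x(U) = U³ (x(U) = (U*U)*U = U²*U = U³)
((x(-324) + m) - 246388)/(-432949 + 161055) = (((-324)³ - 52152) - 246388)/(-432949 + 161055) = ((-34012224 - 52152) - 246388)/(-271894) = (-34064376 - 246388)*(-1/271894) = -34310764*(-1/271894) = 17155382/135947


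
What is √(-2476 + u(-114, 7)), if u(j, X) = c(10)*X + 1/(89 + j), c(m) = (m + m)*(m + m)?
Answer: √8099/5 ≈ 17.999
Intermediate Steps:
c(m) = 4*m² (c(m) = (2*m)*(2*m) = 4*m²)
u(j, X) = 1/(89 + j) + 400*X (u(j, X) = (4*10²)*X + 1/(89 + j) = (4*100)*X + 1/(89 + j) = 400*X + 1/(89 + j) = 1/(89 + j) + 400*X)
√(-2476 + u(-114, 7)) = √(-2476 + (1 + 35600*7 + 400*7*(-114))/(89 - 114)) = √(-2476 + (1 + 249200 - 319200)/(-25)) = √(-2476 - 1/25*(-69999)) = √(-2476 + 69999/25) = √(8099/25) = √8099/5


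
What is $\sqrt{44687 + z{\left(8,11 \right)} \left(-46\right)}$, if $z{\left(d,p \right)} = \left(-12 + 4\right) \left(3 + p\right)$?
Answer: $\sqrt{49839} \approx 223.25$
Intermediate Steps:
$z{\left(d,p \right)} = -24 - 8 p$ ($z{\left(d,p \right)} = - 8 \left(3 + p\right) = -24 - 8 p$)
$\sqrt{44687 + z{\left(8,11 \right)} \left(-46\right)} = \sqrt{44687 + \left(-24 - 88\right) \left(-46\right)} = \sqrt{44687 - -5152} = \sqrt{44687 + 5152} = \sqrt{49839}$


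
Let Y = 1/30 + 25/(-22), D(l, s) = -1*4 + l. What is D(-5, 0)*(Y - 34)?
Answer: 17376/55 ≈ 315.93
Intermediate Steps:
D(l, s) = -4 + l
Y = -182/165 (Y = 1*(1/30) + 25*(-1/22) = 1/30 - 25/22 = -182/165 ≈ -1.1030)
D(-5, 0)*(Y - 34) = (-4 - 5)*(-182/165 - 34) = -9*(-5792/165) = 17376/55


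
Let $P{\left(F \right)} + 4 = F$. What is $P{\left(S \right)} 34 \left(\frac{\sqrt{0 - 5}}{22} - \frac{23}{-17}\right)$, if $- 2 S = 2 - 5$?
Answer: $-115 - \frac{85 i \sqrt{5}}{22} \approx -115.0 - 8.6394 i$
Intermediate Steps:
$S = \frac{3}{2}$ ($S = - \frac{2 - 5}{2} = \left(- \frac{1}{2}\right) \left(-3\right) = \frac{3}{2} \approx 1.5$)
$P{\left(F \right)} = -4 + F$
$P{\left(S \right)} 34 \left(\frac{\sqrt{0 - 5}}{22} - \frac{23}{-17}\right) = \left(-4 + \frac{3}{2}\right) 34 \left(\frac{\sqrt{0 - 5}}{22} - \frac{23}{-17}\right) = \left(- \frac{5}{2}\right) 34 \left(\sqrt{-5} \cdot \frac{1}{22} - - \frac{23}{17}\right) = - 85 \left(i \sqrt{5} \cdot \frac{1}{22} + \frac{23}{17}\right) = - 85 \left(\frac{i \sqrt{5}}{22} + \frac{23}{17}\right) = - 85 \left(\frac{23}{17} + \frac{i \sqrt{5}}{22}\right) = -115 - \frac{85 i \sqrt{5}}{22}$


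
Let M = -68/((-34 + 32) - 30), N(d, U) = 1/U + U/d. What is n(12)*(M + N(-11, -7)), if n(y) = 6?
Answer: 4839/308 ≈ 15.711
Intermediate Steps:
N(d, U) = 1/U + U/d
M = 17/8 (M = -68/(-2 - 30) = -68/(-32) = -68*(-1/32) = 17/8 ≈ 2.1250)
n(12)*(M + N(-11, -7)) = 6*(17/8 + (1/(-7) - 7/(-11))) = 6*(17/8 + (-⅐ - 7*(-1/11))) = 6*(17/8 + (-⅐ + 7/11)) = 6*(17/8 + 38/77) = 6*(1613/616) = 4839/308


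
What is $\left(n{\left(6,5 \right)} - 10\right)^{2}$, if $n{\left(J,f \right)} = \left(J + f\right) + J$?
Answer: $49$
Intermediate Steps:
$n{\left(J,f \right)} = f + 2 J$
$\left(n{\left(6,5 \right)} - 10\right)^{2} = \left(\left(5 + 2 \cdot 6\right) - 10\right)^{2} = \left(\left(5 + 12\right) - 10\right)^{2} = \left(17 - 10\right)^{2} = 7^{2} = 49$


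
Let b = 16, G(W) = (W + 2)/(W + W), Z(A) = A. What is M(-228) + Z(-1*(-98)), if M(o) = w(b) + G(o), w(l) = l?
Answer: 26105/228 ≈ 114.50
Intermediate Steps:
G(W) = (2 + W)/(2*W) (G(W) = (2 + W)/((2*W)) = (2 + W)*(1/(2*W)) = (2 + W)/(2*W))
M(o) = 16 + (2 + o)/(2*o)
M(-228) + Z(-1*(-98)) = (33/2 + 1/(-228)) - 1*(-98) = (33/2 - 1/228) + 98 = 3761/228 + 98 = 26105/228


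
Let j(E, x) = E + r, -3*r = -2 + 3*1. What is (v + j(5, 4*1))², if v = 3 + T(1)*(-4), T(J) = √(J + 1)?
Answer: 817/9 - 184*√2/3 ≈ 4.0393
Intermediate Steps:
T(J) = √(1 + J)
r = -⅓ (r = -(-2 + 3*1)/3 = -(-2 + 3)/3 = -⅓*1 = -⅓ ≈ -0.33333)
v = 3 - 4*√2 (v = 3 + √(1 + 1)*(-4) = 3 + √2*(-4) = 3 - 4*√2 ≈ -2.6569)
j(E, x) = -⅓ + E (j(E, x) = E - ⅓ = -⅓ + E)
(v + j(5, 4*1))² = ((3 - 4*√2) + (-⅓ + 5))² = ((3 - 4*√2) + 14/3)² = (23/3 - 4*√2)²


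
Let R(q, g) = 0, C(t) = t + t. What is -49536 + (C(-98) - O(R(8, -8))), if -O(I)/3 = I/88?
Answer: -49732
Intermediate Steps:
C(t) = 2*t
O(I) = -3*I/88
-49536 + (C(-98) - O(R(8, -8))) = -49536 + (2*(-98) - (-3)*0/88) = -49536 + (-196 - 1*0) = -49536 + (-196 + 0) = -49536 - 196 = -49732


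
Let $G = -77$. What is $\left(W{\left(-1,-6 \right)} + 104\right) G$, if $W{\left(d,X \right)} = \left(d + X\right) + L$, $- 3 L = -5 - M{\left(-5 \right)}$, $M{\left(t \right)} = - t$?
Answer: $- \frac{23177}{3} \approx -7725.7$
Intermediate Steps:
$L = \frac{10}{3}$ ($L = - \frac{-5 - \left(-1\right) \left(-5\right)}{3} = - \frac{-5 - 5}{3} = \left(- \frac{1}{3}\right) \left(-10\right) = \frac{10}{3} \approx 3.3333$)
$W{\left(d,X \right)} = \frac{10}{3} + X + d$ ($W{\left(d,X \right)} = \left(d + X\right) + \frac{10}{3} = \left(X + d\right) + \frac{10}{3} = \frac{10}{3} + X + d$)
$\left(W{\left(-1,-6 \right)} + 104\right) G = \left(\left(\frac{10}{3} - 6 - 1\right) + 104\right) \left(-77\right) = \left(- \frac{11}{3} + 104\right) \left(-77\right) = \frac{301}{3} \left(-77\right) = - \frac{23177}{3}$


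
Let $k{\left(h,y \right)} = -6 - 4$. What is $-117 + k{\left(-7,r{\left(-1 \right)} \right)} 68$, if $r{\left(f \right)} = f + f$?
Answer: $-797$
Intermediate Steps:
$r{\left(f \right)} = 2 f$
$k{\left(h,y \right)} = -10$ ($k{\left(h,y \right)} = -6 - 4 = -10$)
$-117 + k{\left(-7,r{\left(-1 \right)} \right)} 68 = -117 - 680 = -797$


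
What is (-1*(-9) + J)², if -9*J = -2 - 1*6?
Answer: 7921/81 ≈ 97.790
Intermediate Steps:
J = 8/9 (J = -(-2 - 1*6)/9 = -(-2 - 6)/9 = -⅑*(-8) = 8/9 ≈ 0.88889)
(-1*(-9) + J)² = (-1*(-9) + 8/9)² = (9 + 8/9)² = (89/9)² = 7921/81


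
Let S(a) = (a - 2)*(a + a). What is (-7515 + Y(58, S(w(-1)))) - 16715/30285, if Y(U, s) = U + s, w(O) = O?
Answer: -45134050/6057 ≈ -7451.6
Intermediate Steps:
S(a) = 2*a*(-2 + a) (S(a) = (-2 + a)*(2*a) = 2*a*(-2 + a))
(-7515 + Y(58, S(w(-1)))) - 16715/30285 = (-7515 + (58 + 2*(-1)*(-2 - 1))) - 16715/30285 = (-7515 + (58 + 2*(-1)*(-3))) - 16715*1/30285 = (-7515 + (58 + 6)) - 3343/6057 = (-7515 + 64) - 3343/6057 = -7451 - 3343/6057 = -45134050/6057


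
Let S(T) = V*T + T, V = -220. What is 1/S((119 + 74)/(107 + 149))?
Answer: -256/42267 ≈ -0.0060567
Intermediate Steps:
S(T) = -219*T (S(T) = -220*T + T = -219*T)
1/S((119 + 74)/(107 + 149)) = 1/(-219*(119 + 74)/(107 + 149)) = 1/(-42267/256) = -256/42267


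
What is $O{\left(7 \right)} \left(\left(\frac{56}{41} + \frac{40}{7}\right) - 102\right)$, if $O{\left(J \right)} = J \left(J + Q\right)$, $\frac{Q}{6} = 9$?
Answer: $- \frac{1661762}{41} \approx -40531.0$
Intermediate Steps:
$Q = 54$ ($Q = 6 \cdot 9 = 54$)
$O{\left(J \right)} = J \left(54 + J\right)$ ($O{\left(J \right)} = J \left(J + 54\right) = J \left(54 + J\right)$)
$O{\left(7 \right)} \left(\left(\frac{56}{41} + \frac{40}{7}\right) - 102\right) = 7 \left(54 + 7\right) \left(\left(\frac{56}{41} + \frac{40}{7}\right) - 102\right) = 7 \cdot 61 \left(\left(56 \cdot \frac{1}{41} + 40 \cdot \frac{1}{7}\right) - 102\right) = 427 \left(\left(\frac{56}{41} + \frac{40}{7}\right) - 102\right) = 427 \left(\frac{2032}{287} - 102\right) = 427 \left(- \frac{27242}{287}\right) = - \frac{1661762}{41}$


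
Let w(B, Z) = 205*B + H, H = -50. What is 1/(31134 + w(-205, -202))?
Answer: -1/10941 ≈ -9.1399e-5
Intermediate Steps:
w(B, Z) = -50 + 205*B (w(B, Z) = 205*B - 50 = -50 + 205*B)
1/(31134 + w(-205, -202)) = 1/(31134 + (-50 + 205*(-205))) = 1/(31134 + (-50 - 42025)) = 1/(31134 - 42075) = 1/(-10941) = -1/10941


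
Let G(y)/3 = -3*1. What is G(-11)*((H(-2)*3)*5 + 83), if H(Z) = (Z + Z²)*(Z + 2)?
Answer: -747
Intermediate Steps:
G(y) = -9 (G(y) = 3*(-3*1) = 3*(-3) = -9)
H(Z) = (2 + Z)*(Z + Z²) (H(Z) = (Z + Z²)*(2 + Z) = (2 + Z)*(Z + Z²))
G(-11)*((H(-2)*3)*5 + 83) = -9*((-2*(2 + (-2)² + 3*(-2))*3)*5 + 83) = -9*((-2*(2 + 4 - 6)*3)*5 + 83) = -9*((-2*0*3)*5 + 83) = -9*((0*3)*5 + 83) = -9*(0*5 + 83) = -9*(0 + 83) = -9*83 = -747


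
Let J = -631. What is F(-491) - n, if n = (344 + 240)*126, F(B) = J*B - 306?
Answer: 235931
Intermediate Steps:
F(B) = -306 - 631*B (F(B) = -631*B - 306 = -306 - 631*B)
n = 73584 (n = 584*126 = 73584)
F(-491) - n = (-306 - 631*(-491)) - 1*73584 = (-306 + 309821) - 73584 = 309515 - 73584 = 235931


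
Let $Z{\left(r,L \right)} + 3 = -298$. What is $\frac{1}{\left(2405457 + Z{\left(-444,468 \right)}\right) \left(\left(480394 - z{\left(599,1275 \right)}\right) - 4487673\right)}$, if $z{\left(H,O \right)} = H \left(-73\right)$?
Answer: $- \frac{1}{9532960874112} \approx -1.049 \cdot 10^{-13}$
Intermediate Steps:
$z{\left(H,O \right)} = - 73 H$
$Z{\left(r,L \right)} = -301$ ($Z{\left(r,L \right)} = -3 - 298 = -301$)
$\frac{1}{\left(2405457 + Z{\left(-444,468 \right)}\right) \left(\left(480394 - z{\left(599,1275 \right)}\right) - 4487673\right)} = \frac{1}{\left(2405457 - 301\right) \left(\left(480394 - \left(-73\right) 599\right) - 4487673\right)} = \frac{1}{2405156 \left(\left(480394 - -43727\right) - 4487673\right)} = \frac{1}{2405156 \left(\left(480394 + 43727\right) - 4487673\right)} = \frac{1}{2405156 \left(524121 - 4487673\right)} = \frac{1}{2405156 \left(-3963552\right)} = \frac{1}{-9532960874112} = - \frac{1}{9532960874112}$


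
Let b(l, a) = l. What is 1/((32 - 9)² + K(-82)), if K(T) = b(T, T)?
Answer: 1/447 ≈ 0.0022371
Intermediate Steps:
K(T) = T
1/((32 - 9)² + K(-82)) = 1/((32 - 9)² - 82) = 1/(23² - 82) = 1/(529 - 82) = 1/447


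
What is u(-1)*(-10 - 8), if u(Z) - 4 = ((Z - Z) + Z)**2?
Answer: -90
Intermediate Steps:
u(Z) = 4 + Z**2 (u(Z) = 4 + ((Z - Z) + Z)**2 = 4 + (0 + Z)**2 = 4 + Z**2)
u(-1)*(-10 - 8) = (4 + (-1)**2)*(-10 - 8) = (4 + 1)*(-18) = 5*(-18) = -90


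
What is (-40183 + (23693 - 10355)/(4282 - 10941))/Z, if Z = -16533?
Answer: 267591935/110093247 ≈ 2.4306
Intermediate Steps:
(-40183 + (23693 - 10355)/(4282 - 10941))/Z = (-40183 + (23693 - 10355)/(4282 - 10941))/(-16533) = (-40183 + 13338/(-6659))*(-1/16533) = (-40183 + 13338*(-1/6659))*(-1/16533) = (-40183 - 13338/6659)*(-1/16533) = -267591935/6659*(-1/16533) = 267591935/110093247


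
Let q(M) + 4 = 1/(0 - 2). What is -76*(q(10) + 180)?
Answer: -13338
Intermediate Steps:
q(M) = -9/2 (q(M) = -4 + 1/(0 - 2) = -4 + 1/(-2) = -4 - ½ = -9/2)
-76*(q(10) + 180) = -76*(-9/2 + 180) = -76*351/2 = -13338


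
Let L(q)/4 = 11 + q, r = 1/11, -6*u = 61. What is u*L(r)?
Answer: -14884/33 ≈ -451.03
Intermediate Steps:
u = -61/6 (u = -⅙*61 = -61/6 ≈ -10.167)
r = 1/11 (r = 1*(1/11) = 1/11 ≈ 0.090909)
L(q) = 44 + 4*q (L(q) = 4*(11 + q) = 44 + 4*q)
u*L(r) = -61*(44 + 4*(1/11))/6 = -61*(44 + 4/11)/6 = -61/6*488/11 = -14884/33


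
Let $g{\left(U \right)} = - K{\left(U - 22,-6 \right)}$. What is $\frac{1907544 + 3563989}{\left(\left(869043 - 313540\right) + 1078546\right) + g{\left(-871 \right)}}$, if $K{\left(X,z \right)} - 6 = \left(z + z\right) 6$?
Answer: $\frac{5471533}{1634115} \approx 3.3483$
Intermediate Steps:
$K{\left(X,z \right)} = 6 + 12 z$ ($K{\left(X,z \right)} = 6 + \left(z + z\right) 6 = 6 + 2 z 6 = 6 + 12 z$)
$g{\left(U \right)} = 66$ ($g{\left(U \right)} = - (6 + 12 \left(-6\right)) = - (6 - 72) = \left(-1\right) \left(-66\right) = 66$)
$\frac{1907544 + 3563989}{\left(\left(869043 - 313540\right) + 1078546\right) + g{\left(-871 \right)}} = \frac{1907544 + 3563989}{\left(\left(869043 - 313540\right) + 1078546\right) + 66} = \frac{5471533}{\left(555503 + 1078546\right) + 66} = \frac{5471533}{1634049 + 66} = \frac{5471533}{1634115}$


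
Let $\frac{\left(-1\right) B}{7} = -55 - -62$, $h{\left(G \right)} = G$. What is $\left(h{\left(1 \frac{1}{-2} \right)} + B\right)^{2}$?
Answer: $\frac{9801}{4} \approx 2450.3$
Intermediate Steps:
$B = -49$ ($B = - 7 \left(-55 - -62\right) = - 7 \left(-55 + 62\right) = \left(-7\right) 7 = -49$)
$\left(h{\left(1 \frac{1}{-2} \right)} + B\right)^{2} = \left(1 \frac{1}{-2} - 49\right)^{2} = \left(1 \left(- \frac{1}{2}\right) - 49\right)^{2} = \left(- \frac{1}{2} - 49\right)^{2} = \left(- \frac{99}{2}\right)^{2} = \frac{9801}{4}$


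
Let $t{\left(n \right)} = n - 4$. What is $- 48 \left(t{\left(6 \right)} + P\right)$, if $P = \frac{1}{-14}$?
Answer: $- \frac{648}{7} \approx -92.571$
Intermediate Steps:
$t{\left(n \right)} = -4 + n$
$P = - \frac{1}{14} \approx -0.071429$
$- 48 \left(t{\left(6 \right)} + P\right) = - 48 \left(\left(-4 + 6\right) - \frac{1}{14}\right) = - 48 \left(2 - \frac{1}{14}\right) = \left(-48\right) \frac{27}{14} = - \frac{648}{7}$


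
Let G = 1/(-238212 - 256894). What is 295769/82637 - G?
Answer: 146437089151/40914074522 ≈ 3.5791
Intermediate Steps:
G = -1/495106 (G = 1/(-495106) = -1/495106 ≈ -2.0198e-6)
295769/82637 - G = 295769/82637 - 1*(-1/495106) = 295769*(1/82637) + 1/495106 = 295769/82637 + 1/495106 = 146437089151/40914074522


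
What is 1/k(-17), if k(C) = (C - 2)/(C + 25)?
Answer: -8/19 ≈ -0.42105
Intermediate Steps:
k(C) = (-2 + C)/(25 + C)
1/k(-17) = 1/((-2 - 17)/(25 - 17)) = 1/(-19/8) = -8/19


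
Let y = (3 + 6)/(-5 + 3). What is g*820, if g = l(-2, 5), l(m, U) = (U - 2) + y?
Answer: -1230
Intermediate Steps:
y = -9/2 (y = 9/(-2) = 9*(-½) = -9/2 ≈ -4.5000)
l(m, U) = -13/2 + U (l(m, U) = (U - 2) - 9/2 = (-2 + U) - 9/2 = -13/2 + U)
g = -3/2 (g = -13/2 + 5 = -3/2 ≈ -1.5000)
g*820 = -3/2*820 = -1230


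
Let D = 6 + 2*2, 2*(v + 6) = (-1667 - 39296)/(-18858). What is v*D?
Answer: -926665/18858 ≈ -49.139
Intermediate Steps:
v = -185333/37716 (v = -6 + ((-1667 - 39296)/(-18858))/2 = -6 + (-40963*(-1/18858))/2 = -6 + (½)*(40963/18858) = -6 + 40963/37716 = -185333/37716 ≈ -4.9139)
D = 10 (D = 6 + 4 = 10)
v*D = -185333/37716*10 = -926665/18858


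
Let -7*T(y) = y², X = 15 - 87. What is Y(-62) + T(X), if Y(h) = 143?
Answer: -4183/7 ≈ -597.57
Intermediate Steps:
X = -72
T(y) = -y²/7
Y(-62) + T(X) = 143 - ⅐*(-72)² = 143 - ⅐*5184 = 143 - 5184/7 = -4183/7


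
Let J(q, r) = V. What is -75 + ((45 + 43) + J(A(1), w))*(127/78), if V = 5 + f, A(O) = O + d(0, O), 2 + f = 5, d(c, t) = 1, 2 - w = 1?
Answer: 1057/13 ≈ 81.308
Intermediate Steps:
w = 1 (w = 2 - 1*1 = 2 - 1 = 1)
f = 3 (f = -2 + 5 = 3)
A(O) = 1 + O (A(O) = O + 1 = 1 + O)
V = 8 (V = 5 + 3 = 8)
J(q, r) = 8
-75 + ((45 + 43) + J(A(1), w))*(127/78) = -75 + ((45 + 43) + 8)*(127/78) = -75 + (88 + 8)*(127*(1/78)) = -75 + 96*(127/78) = -75 + 2032/13 = 1057/13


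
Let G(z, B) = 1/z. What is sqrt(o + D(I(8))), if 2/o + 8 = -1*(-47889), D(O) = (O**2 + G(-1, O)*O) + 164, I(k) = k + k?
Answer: 119*sqrt(65405446)/47881 ≈ 20.100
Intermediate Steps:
I(k) = 2*k
D(O) = 164 + O**2 - O (D(O) = (O**2 + O/(-1)) + 164 = (O**2 - O) + 164 = 164 + O**2 - O)
o = 2/47881 (o = 2/(-8 - 1*(-47889)) = 2/(-8 + 47889) = 2/47881 ≈ 4.1770e-5)
sqrt(o + D(I(8))) = sqrt(2/47881 + (164 + (2*8)**2 - 2*8)) = sqrt(2/47881 + (164 + 16**2 - 1*16)) = sqrt(2/47881 + (164 + 256 - 16)) = sqrt(2/47881 + 404) = sqrt(19343926/47881) = 119*sqrt(65405446)/47881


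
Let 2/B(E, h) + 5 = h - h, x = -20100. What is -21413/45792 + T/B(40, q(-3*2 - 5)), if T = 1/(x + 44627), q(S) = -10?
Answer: -525311131/1123140384 ≈ -0.46772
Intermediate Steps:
B(E, h) = -⅖ (B(E, h) = 2/(-5 + (h - h)) = 2/(-5 + 0) = 2/(-5) = 2*(-⅕) = -⅖)
T = 1/24527 (T = 1/(-20100 + 44627) = 1/24527 ≈ 4.0771e-5)
-21413/45792 + T/B(40, q(-3*2 - 5)) = -21413/45792 + 1/(24527*(-⅖)) = -21413*1/45792 + (1/24527)*(-5/2) = -21413/45792 - 5/49054 = -525311131/1123140384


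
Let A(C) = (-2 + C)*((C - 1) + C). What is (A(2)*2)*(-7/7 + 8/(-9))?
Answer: 0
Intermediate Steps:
A(C) = (-1 + 2*C)*(-2 + C) (A(C) = (-2 + C)*((-1 + C) + C) = (-2 + C)*(-1 + 2*C) = (-1 + 2*C)*(-2 + C))
(A(2)*2)*(-7/7 + 8/(-9)) = ((2 - 5*2 + 2*2²)*2)*(-7/7 + 8/(-9)) = ((2 - 10 + 2*4)*2)*(-7*⅐ + 8*(-⅑)) = ((2 - 10 + 8)*2)*(-1 - 8/9) = (0*2)*(-17/9) = 0*(-17/9) = 0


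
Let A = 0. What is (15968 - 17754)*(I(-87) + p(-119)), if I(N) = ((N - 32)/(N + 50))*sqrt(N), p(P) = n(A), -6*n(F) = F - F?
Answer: -212534*I*sqrt(87)/37 ≈ -53578.0*I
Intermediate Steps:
n(F) = 0 (n(F) = -(F - F)/6 = -1/6*0 = 0)
p(P) = 0
I(N) = sqrt(N)*(-32 + N)/(50 + N) (I(N) = ((-32 + N)/(50 + N))*sqrt(N) = sqrt(N)*(-32 + N)/(50 + N))
(15968 - 17754)*(I(-87) + p(-119)) = (15968 - 17754)*(sqrt(-87)*(-32 - 87)/(50 - 87) + 0) = -1786*((I*sqrt(87))*(-119)/(-37) + 0) = -1786*((I*sqrt(87))*(-1/37)*(-119) + 0) = -1786*(119*I*sqrt(87)/37 + 0) = -212534*I*sqrt(87)/37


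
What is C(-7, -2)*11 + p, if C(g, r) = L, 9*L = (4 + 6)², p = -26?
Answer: 866/9 ≈ 96.222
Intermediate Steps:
L = 100/9 (L = (4 + 6)²/9 = (⅑)*10² = (⅑)*100 = 100/9 ≈ 11.111)
C(g, r) = 100/9
C(-7, -2)*11 + p = (100/9)*11 - 26 = 1100/9 - 26 = 866/9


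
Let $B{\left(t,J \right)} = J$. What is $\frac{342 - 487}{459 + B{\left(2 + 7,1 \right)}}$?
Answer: $- \frac{29}{92} \approx -0.31522$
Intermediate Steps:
$\frac{342 - 487}{459 + B{\left(2 + 7,1 \right)}} = \frac{342 - 487}{459 + 1} = - \frac{145}{460} = \left(-145\right) \frac{1}{460} = - \frac{29}{92}$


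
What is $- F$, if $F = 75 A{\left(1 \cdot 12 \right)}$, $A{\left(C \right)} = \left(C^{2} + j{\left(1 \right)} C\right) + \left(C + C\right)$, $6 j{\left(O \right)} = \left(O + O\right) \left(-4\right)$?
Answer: $-11400$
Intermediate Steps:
$j{\left(O \right)} = - \frac{4 O}{3}$ ($j{\left(O \right)} = \frac{\left(O + O\right) \left(-4\right)}{6} = \frac{2 O \left(-4\right)}{6} = \frac{\left(-8\right) O}{6} = - \frac{4 O}{3}$)
$A{\left(C \right)} = C^{2} + \frac{2 C}{3}$ ($A{\left(C \right)} = \left(C^{2} + \left(- \frac{4}{3}\right) 1 C\right) + \left(C + C\right) = \left(C^{2} - \frac{4 C}{3}\right) + 2 C = C^{2} + \frac{2 C}{3}$)
$F = 11400$ ($F = 75 \frac{1 \cdot 12 \left(2 + 3 \cdot 1 \cdot 12\right)}{3} = 75 \cdot \frac{1}{3} \cdot 12 \left(2 + 3 \cdot 12\right) = 75 \cdot \frac{1}{3} \cdot 12 \left(2 + 36\right) = 75 \cdot \frac{1}{3} \cdot 12 \cdot 38 = 75 \cdot 152 = 11400$)
$- F = \left(-1\right) 11400 = -11400$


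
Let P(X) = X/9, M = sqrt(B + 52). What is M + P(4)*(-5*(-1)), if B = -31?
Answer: 20/9 + sqrt(21) ≈ 6.8048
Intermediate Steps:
M = sqrt(21) (M = sqrt(-31 + 52) = sqrt(21) ≈ 4.5826)
P(X) = X/9 (P(X) = X*(1/9) = X/9)
M + P(4)*(-5*(-1)) = sqrt(21) + ((1/9)*4)*(-5*(-1)) = sqrt(21) + (4/9)*5 = sqrt(21) + 20/9 = 20/9 + sqrt(21)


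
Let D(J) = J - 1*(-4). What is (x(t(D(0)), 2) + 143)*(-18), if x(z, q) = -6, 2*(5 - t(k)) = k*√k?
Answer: -2466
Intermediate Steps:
D(J) = 4 + J (D(J) = J + 4 = 4 + J)
t(k) = 5 - k^(3/2)/2 (t(k) = 5 - k*√k/2 = 5 - k^(3/2)/2)
(x(t(D(0)), 2) + 143)*(-18) = (-6 + 143)*(-18) = 137*(-18) = -2466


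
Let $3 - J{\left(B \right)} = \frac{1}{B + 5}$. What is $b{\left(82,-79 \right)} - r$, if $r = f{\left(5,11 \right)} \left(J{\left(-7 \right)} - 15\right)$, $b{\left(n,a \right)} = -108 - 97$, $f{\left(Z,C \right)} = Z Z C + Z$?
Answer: $3015$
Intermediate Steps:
$f{\left(Z,C \right)} = Z + C Z^{2}$ ($f{\left(Z,C \right)} = Z^{2} C + Z = C Z^{2} + Z = Z + C Z^{2}$)
$b{\left(n,a \right)} = -205$
$J{\left(B \right)} = 3 - \frac{1}{5 + B}$ ($J{\left(B \right)} = 3 - \frac{1}{B + 5} = 3 - \frac{1}{5 + B}$)
$r = -3220$ ($r = 5 \left(1 + 11 \cdot 5\right) \left(\frac{14 + 3 \left(-7\right)}{5 - 7} - 15\right) = 5 \left(1 + 55\right) \left(\frac{14 - 21}{-2} - 15\right) = 5 \cdot 56 \left(\left(- \frac{1}{2}\right) \left(-7\right) - 15\right) = 280 \left(\frac{7}{2} - 15\right) = 280 \left(- \frac{23}{2}\right) = -3220$)
$b{\left(82,-79 \right)} - r = -205 - -3220 = -205 + 3220 = 3015$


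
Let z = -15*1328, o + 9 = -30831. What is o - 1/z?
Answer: -614332799/19920 ≈ -30840.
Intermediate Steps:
o = -30840 (o = -9 - 30831 = -30840)
z = -19920
o - 1/z = -30840 - 1/(-19920) = -30840 - 1*(-1/19920) = -30840 + 1/19920 = -614332799/19920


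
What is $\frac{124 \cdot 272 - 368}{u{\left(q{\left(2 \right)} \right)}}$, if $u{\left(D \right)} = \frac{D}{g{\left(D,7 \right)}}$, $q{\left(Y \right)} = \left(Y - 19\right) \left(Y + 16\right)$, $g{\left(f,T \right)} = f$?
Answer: $33360$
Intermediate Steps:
$q{\left(Y \right)} = \left(-19 + Y\right) \left(16 + Y\right)$
$u{\left(D \right)} = 1$ ($u{\left(D \right)} = \frac{D}{D} = 1$)
$\frac{124 \cdot 272 - 368}{u{\left(q{\left(2 \right)} \right)}} = \frac{124 \cdot 272 - 368}{1} = \left(33728 - 368\right) 1 = 33360 \cdot 1 = 33360$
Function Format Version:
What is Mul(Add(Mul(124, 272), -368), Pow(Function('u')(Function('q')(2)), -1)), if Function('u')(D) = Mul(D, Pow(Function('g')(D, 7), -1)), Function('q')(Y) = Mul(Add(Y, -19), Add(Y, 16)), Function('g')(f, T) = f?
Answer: 33360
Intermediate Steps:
Function('q')(Y) = Mul(Add(-19, Y), Add(16, Y))
Function('u')(D) = 1 (Function('u')(D) = Mul(D, Pow(D, -1)) = 1)
Mul(Add(Mul(124, 272), -368), Pow(Function('u')(Function('q')(2)), -1)) = Mul(Add(Mul(124, 272), -368), Pow(1, -1)) = Mul(Add(33728, -368), 1) = Mul(33360, 1) = 33360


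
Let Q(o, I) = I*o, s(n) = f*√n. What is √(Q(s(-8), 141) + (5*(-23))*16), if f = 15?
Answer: √(-1840 + 4230*I*√2) ≈ 47.004 + 63.635*I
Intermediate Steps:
s(n) = 15*√n
√(Q(s(-8), 141) + (5*(-23))*16) = √(141*(15*√(-8)) + (5*(-23))*16) = √(141*(15*(2*I*√2)) - 115*16) = √(141*(30*I*√2) - 1840) = √(4230*I*√2 - 1840) = √(-1840 + 4230*I*√2)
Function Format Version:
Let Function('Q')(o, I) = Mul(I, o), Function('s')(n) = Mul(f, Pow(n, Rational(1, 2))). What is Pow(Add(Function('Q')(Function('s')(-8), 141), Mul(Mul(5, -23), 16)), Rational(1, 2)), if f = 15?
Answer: Pow(Add(-1840, Mul(4230, I, Pow(2, Rational(1, 2)))), Rational(1, 2)) ≈ Add(47.004, Mul(63.635, I))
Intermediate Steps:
Function('s')(n) = Mul(15, Pow(n, Rational(1, 2)))
Pow(Add(Function('Q')(Function('s')(-8), 141), Mul(Mul(5, -23), 16)), Rational(1, 2)) = Pow(Add(Mul(141, Mul(15, Pow(-8, Rational(1, 2)))), Mul(Mul(5, -23), 16)), Rational(1, 2)) = Pow(Add(Mul(141, Mul(15, Mul(2, I, Pow(2, Rational(1, 2))))), Mul(-115, 16)), Rational(1, 2)) = Pow(Add(Mul(141, Mul(30, I, Pow(2, Rational(1, 2)))), -1840), Rational(1, 2)) = Pow(Add(Mul(4230, I, Pow(2, Rational(1, 2))), -1840), Rational(1, 2)) = Pow(Add(-1840, Mul(4230, I, Pow(2, Rational(1, 2)))), Rational(1, 2))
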